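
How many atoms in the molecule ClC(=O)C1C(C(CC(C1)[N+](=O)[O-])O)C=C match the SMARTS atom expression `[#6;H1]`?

The query [#6;H1] means: any carbon bearing exactly one hydrogen.
Check the 15 heavy atoms by environment: 5× C (H1) → match; 3× C (H2) → no; 1× C (H0) → no; 2× O (H0) → no; 1× Cl (H0) → no; 1× O (H1) → no; 1× N (charge +1, H0) → no; 1× O (charge -1, H0) → no.
That gives 5 matching atoms.

5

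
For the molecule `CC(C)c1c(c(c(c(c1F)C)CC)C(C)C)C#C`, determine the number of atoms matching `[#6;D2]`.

2

The query [#6;D2] means: any carbon bonded to exactly two heavy atoms.
Check the 18 heavy atoms by environment: 6× c (aromatic, D3) → no; 2× C (D2) → match; 7× C (D1) → no; 2× C (D3) → no; 1× F (D1) → no.
That gives 2 matching atoms.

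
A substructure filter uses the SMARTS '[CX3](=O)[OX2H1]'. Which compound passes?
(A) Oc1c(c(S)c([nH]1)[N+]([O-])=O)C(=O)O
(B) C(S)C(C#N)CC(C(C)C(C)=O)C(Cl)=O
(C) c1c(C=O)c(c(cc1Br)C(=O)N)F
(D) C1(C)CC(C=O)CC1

A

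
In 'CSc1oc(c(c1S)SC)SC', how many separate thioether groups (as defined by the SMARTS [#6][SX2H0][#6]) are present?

3

[#6][SX2H0][#6] is the SMARTS for a thioether: an aliphatic sulfur bridging two carbons with no H on the sulfur.
The molecule carries 3 separate instances of a methylthio ether (-SCH3) meeting every constraint; each maps to a distinct set of atoms, giving 3 matches.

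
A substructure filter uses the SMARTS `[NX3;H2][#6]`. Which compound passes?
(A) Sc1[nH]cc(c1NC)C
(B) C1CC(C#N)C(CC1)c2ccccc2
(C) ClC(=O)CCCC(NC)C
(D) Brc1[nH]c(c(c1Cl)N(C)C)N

D

[NX3;H2][#6] describes a trivalent nitrogen with two H attached to carbon (a primary amine).
(A) has an N-methylamino group (-NHCH3) but the nitrogen bears two carbons and only one H (H1), not H2.
(B) has a nitrile (-C#N) but the nitrogen is NX1 (triple-bonded), not NX3 with two H.
(C) has an N-methylamino group (-NHCH3) but the nitrogen bears two carbons and only one H (H1), not H2.
(D) contains a primary amino group (-NH2), which satisfies every atom and bond constraint.
So the answer is (D).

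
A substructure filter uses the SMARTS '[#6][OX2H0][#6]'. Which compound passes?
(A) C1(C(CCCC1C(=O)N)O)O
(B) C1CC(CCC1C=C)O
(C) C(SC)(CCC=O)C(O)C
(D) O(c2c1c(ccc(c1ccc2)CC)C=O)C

D

[#6][OX2H0][#6] describes an aliphatic oxygen bridging two carbons with no H on the oxygen (an ether).
(A) has a hydroxyl group (-OH) but the oxygen has H1, not H0 bridging two carbons.
(B) has a hydroxyl group (-OH) but the oxygen has H1, not H0 bridging two carbons.
(C) has a hydroxyl group (-OH) but the oxygen has H1, not H0 bridging two carbons.
(D) contains a methoxy ether (-OCH3), which satisfies every atom and bond constraint.
So the answer is (D).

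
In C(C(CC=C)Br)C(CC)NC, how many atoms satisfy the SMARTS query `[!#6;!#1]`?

The query [!#6;!#1] means: not carbon and not hydrogen — any heteroatom.
Check the 11 heavy atoms by environment: 9× C → no; 1× Br → match; 1× N → match.
Summing the matching environments: 1 + 1 = 2 matching atoms.

2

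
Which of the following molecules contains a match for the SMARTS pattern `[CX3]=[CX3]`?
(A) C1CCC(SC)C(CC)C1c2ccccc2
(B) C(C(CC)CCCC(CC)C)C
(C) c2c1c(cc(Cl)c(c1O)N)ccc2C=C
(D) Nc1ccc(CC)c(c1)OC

C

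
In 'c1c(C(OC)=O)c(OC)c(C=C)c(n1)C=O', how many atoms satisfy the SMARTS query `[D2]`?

The query [D2] means: atom with exactly two heavy-atom neighbours.
Check the 16 heavy atoms by environment: 1× n (aromatic, D2) → match; 4× c (aromatic, D3) → no; 1× c (aromatic, D2) → match; 2× C (D2) → match; 3× C (D1) → no; 2× O (D1) → no; 1× C (D3) → no; 2× O (D2) → match.
Summing the matching environments: 1 + 1 + 2 + 2 = 6 matching atoms.

6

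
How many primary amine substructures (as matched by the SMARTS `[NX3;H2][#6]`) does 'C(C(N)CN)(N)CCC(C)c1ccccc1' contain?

3

[NX3;H2][#6] is the SMARTS for a primary amine: a trivalent nitrogen with two H attached to carbon.
The molecule carries 3 separate instances of a primary amino group (-NH2) meeting every constraint; each maps to a distinct set of atoms, giving 3 matches.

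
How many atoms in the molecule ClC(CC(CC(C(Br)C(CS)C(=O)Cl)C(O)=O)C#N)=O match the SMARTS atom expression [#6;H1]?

4

Check the 20 heavy atoms by environment: 3× C (H2) → no; 4× C (H1) → match; 4× C (H0) → no; 3× O (H0) → no; 1× O (H1) → no; 1× N (H0) → no; 2× Cl (H0) → no; 1× S (H1) → no; 1× Br (H0) → no.
That gives 4 matching atoms.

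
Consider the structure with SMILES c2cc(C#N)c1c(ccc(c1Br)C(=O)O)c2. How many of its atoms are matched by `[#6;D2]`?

6

The query [#6;D2] means: any carbon bonded to exactly two heavy atoms.
Check the 16 heavy atoms by environment: 5× c (aromatic, D3) → no; 5× c (aromatic, D2) → match; 1× Br (D1) → no; 1× C (D2) → match; 1× N (D1) → no; 1× C (D3) → no; 2× O (D1) → no.
Summing the matching environments: 5 + 1 = 6 matching atoms.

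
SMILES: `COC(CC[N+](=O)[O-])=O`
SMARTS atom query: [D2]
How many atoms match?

3

Check the 9 heavy atoms by environment: 2× C (D2) → match; 1× N (charge +1, D3) → no; 1× O (charge -1, D1) → no; 2× O (D1) → no; 1× C (D3) → no; 1× O (D2) → match; 1× C (D1) → no.
Summing the matching environments: 2 + 1 = 3 matching atoms.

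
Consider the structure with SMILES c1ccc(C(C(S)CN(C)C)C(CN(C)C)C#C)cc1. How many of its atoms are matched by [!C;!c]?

The query [!C;!c] means: neither aliphatic nor aromatic carbon — same as [!#6].
Check the 20 heavy atoms by environment: 11× C → no; 6× c (aromatic) → no; 2× N → match; 1× S → match.
Summing the matching environments: 2 + 1 = 3 matching atoms.

3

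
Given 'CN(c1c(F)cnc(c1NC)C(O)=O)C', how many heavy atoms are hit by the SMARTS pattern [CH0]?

1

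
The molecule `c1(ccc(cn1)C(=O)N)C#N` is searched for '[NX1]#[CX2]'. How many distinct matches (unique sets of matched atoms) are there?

1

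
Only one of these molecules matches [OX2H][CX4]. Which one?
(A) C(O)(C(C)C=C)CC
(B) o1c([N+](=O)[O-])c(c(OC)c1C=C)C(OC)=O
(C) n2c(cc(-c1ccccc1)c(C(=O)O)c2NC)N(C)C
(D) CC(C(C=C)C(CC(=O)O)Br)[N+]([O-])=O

[OX2H][CX4] describes a hydroxyl oxygen bound to an sp3 (X4) carbon (an aliphatic alcohol).
(A) contains a hydroxyl group (-OH), which satisfies every atom and bond constraint.
(B) has a methoxy ether (-OCH3) but the oxygen has H0 (ether), not H1.
(C) has a carboxylic acid group (-C(=O)OH) but the -OH is on a CX3 carbonyl carbon, not a CX4 carbon.
(D) has a carboxylic acid group (-C(=O)OH) but the -OH is on a CX3 carbonyl carbon, not a CX4 carbon.
So the answer is (A).

A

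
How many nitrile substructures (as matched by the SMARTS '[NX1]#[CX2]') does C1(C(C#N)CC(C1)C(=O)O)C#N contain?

2

[NX1]#[CX2] is the SMARTS for a nitrile: a nitrogen triple-bonded to a two-connected carbon.
The molecule carries 2 separate instances of a nitrile (-C#N) meeting every constraint; each maps to a distinct set of atoms, giving 2 matches.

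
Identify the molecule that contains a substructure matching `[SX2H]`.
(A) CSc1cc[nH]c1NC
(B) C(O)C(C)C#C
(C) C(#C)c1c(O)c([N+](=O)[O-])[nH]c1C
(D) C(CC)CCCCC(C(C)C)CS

[SX2H] describes an aliphatic sulfur with two connections, one being H (a thiol).
(A) has a methylthio ether (-SCH3) but the sulfur has H0 (bonded to two carbons), not H1.
(B) has a hydroxyl group (-OH) but it is an -OH, not an -SH.
(C) has a hydroxyl group (-OH) but it is an -OH, not an -SH.
(D) contains a thiol (-SH), which satisfies every atom and bond constraint.
So the answer is (D).

D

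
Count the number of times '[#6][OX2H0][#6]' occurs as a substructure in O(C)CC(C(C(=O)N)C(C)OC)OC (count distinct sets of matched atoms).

3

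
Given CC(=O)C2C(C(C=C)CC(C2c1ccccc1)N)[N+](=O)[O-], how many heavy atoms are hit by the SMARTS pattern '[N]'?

Check the 21 heavy atoms by environment: 10× C → no; 2× O → no; 1× N (charge +1) → match; 1× O (charge -1) → no; 6× c (aromatic) → no; 1× N → match.
Summing the matching environments: 1 + 1 = 2 matching atoms.

2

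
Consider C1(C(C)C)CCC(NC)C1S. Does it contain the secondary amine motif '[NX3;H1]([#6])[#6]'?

The pattern [NX3;H1]([#6])[#6] describes a trivalent nitrogen with one H, bonded to two carbons — a secondary amine.
The molecule carries an N-methylamino group (-NHCH3), whose atoms satisfy every constraint of the query, so the pattern matches.

Yes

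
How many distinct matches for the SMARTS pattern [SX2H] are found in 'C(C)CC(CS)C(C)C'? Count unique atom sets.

1

[SX2H] is the SMARTS for a thiol: an aliphatic sulfur with two connections, one being H.
Exactly one fragment in the molecule meets all constraints, giving 1 match.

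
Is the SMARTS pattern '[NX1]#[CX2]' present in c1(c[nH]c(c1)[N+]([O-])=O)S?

No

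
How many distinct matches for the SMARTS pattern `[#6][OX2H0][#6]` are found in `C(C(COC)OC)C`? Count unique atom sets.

[#6][OX2H0][#6] is the SMARTS for an ether: an aliphatic oxygen bridging two carbons with no H on the oxygen.
The molecule carries 2 separate instances of a methoxy ether (-OCH3) meeting every constraint; each maps to a distinct set of atoms, giving 2 matches.

2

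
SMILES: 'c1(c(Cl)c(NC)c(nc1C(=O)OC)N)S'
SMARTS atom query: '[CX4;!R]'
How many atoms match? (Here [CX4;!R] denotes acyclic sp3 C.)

Check the 15 heavy atoms by environment: 1× n (aromatic, X2, in 6-ring) → no; 5× c (aromatic, X3, in 6-ring) → no; 1× S (X2, acyclic) → no; 2× N (X3, acyclic) → no; 2× C (X4, acyclic) → match; 1× C (X3, acyclic) → no; 1× O (X1, acyclic) → no; 1× O (X2, acyclic) → no; 1× Cl (X1, acyclic) → no.
That gives 2 matching atoms.

2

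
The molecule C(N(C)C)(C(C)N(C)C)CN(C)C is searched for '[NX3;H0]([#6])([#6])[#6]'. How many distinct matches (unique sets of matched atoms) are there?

3

[NX3;H0]([#6])([#6])[#6] is the SMARTS for a tertiary amine: a trivalent nitrogen with no H, bonded to three carbons.
The molecule carries 3 separate instances of a dimethylamino group (-N(CH3)2) meeting every constraint; each maps to a distinct set of atoms, giving 3 matches.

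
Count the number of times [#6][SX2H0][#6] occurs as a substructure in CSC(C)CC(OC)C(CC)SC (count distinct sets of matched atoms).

2

[#6][SX2H0][#6] is the SMARTS for a thioether: an aliphatic sulfur bridging two carbons with no H on the sulfur.
The molecule carries 2 separate instances of a methylthio ether (-SCH3) meeting every constraint; each maps to a distinct set of atoms, giving 2 matches.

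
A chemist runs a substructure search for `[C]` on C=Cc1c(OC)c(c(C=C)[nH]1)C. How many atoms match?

6

Check the 12 heavy atoms by environment: 1× n (aromatic) → no; 4× c (aromatic) → no; 6× C → match; 1× O → no.
That gives 6 matching atoms.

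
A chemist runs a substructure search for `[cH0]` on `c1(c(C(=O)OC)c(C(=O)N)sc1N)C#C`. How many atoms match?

The query [cH0] means: aromatic carbon with no attached hydrogen (substituted or ring-fusion).
Check the 15 heavy atoms by environment: 1× s (aromatic, H0) → no; 4× c (aromatic, H0) → match; 3× C (H0) → no; 3× O (H0) → no; 1× C (H3) → no; 1× C (H1) → no; 2× N (H2) → no.
That gives 4 matching atoms.

4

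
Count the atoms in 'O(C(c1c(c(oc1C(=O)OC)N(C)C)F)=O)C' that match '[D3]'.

The query [D3] means: atom with exactly three heavy-atom neighbours.
Check the 17 heavy atoms by environment: 1× o (aromatic, D2) → no; 4× c (aromatic, D3) → match; 1× N (D3) → match; 4× C (D1) → no; 2× C (D3) → match; 2× O (D1) → no; 2× O (D2) → no; 1× F (D1) → no.
Summing the matching environments: 4 + 1 + 2 = 7 matching atoms.

7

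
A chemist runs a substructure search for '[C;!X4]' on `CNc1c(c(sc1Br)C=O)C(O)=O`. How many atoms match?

2

Check the 13 heavy atoms by environment: 1× s (aromatic, X2) → no; 4× c (aromatic, X3) → no; 2× C (X3) → match; 2× O (X1) → no; 1× Br (X1) → no; 1× O (X2) → no; 1× N (X3) → no; 1× C (X4) → no.
That gives 2 matching atoms.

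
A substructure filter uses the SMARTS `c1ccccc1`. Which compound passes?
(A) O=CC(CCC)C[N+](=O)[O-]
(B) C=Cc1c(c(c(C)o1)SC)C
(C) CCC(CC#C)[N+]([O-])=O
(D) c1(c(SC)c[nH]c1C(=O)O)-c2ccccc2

c1ccccc1 describes six aromatic carbons in a ring (a benzene ring).
(A) has a methyl group (-CH3) but no six-membered all-carbon aromatic ring is present.
(B) has a methyl group (-CH3) but no six-membered all-carbon aromatic ring is present.
(C) has a methyl group (-CH3) but no six-membered all-carbon aromatic ring is present.
(D) contains a phenyl ring, which satisfies every atom and bond constraint.
So the answer is (D).

D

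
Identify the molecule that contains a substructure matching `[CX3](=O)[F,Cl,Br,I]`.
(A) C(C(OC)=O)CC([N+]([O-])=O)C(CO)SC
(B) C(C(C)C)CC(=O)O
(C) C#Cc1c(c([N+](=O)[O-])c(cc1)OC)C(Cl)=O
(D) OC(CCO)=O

C

[CX3](=O)[F,Cl,Br,I] describes a carbonyl carbon bonded to a halogen (an acyl halide).
(A) has a methyl-ester group (-C(=O)OCH3) but the carbonyl is bonded to -O-C, not to a halogen.
(B) has a carboxylic acid group (-C(=O)OH) but the carbonyl is bonded to -OH, not to a halogen.
(C) contains an acyl chloride (-C(=O)Cl), which satisfies every atom and bond constraint.
(D) has a carboxylic acid group (-C(=O)OH) but the carbonyl is bonded to -OH, not to a halogen.
So the answer is (C).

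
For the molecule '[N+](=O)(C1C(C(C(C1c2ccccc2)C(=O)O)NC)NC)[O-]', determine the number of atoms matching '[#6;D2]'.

5

Check the 21 heavy atoms by environment: 6× C (D3) → no; 2× N (D2) → no; 2× C (D1) → no; 1× N (charge +1, D3) → no; 1× O (charge -1, D1) → no; 3× O (D1) → no; 1× c (aromatic, D3) → no; 5× c (aromatic, D2) → match.
That gives 5 matching atoms.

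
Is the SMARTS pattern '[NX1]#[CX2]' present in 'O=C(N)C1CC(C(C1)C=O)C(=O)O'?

No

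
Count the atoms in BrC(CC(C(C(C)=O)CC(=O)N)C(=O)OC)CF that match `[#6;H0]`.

3

The query [#6;H0] means: any carbon with no attached hydrogen.
Check the 18 heavy atoms by environment: 3× C (H2) → no; 3× C (H1) → no; 3× C (H0) → match; 4× O (H0) → no; 2× C (H3) → no; 1× N (H2) → no; 1× F (H0) → no; 1× Br (H0) → no.
That gives 3 matching atoms.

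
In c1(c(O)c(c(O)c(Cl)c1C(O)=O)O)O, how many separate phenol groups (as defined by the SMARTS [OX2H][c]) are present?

[OX2H][c] is the SMARTS for a phenol: a hydroxyl oxygen attached to an aromatic carbon.
The molecule carries 4 separate instances of a hydroxyl group (-OH) meeting every constraint; each maps to a distinct set of atoms, giving 4 matches.

4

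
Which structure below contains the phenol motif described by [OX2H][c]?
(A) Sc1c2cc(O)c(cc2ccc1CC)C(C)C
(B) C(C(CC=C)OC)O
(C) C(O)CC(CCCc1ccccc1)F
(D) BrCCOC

A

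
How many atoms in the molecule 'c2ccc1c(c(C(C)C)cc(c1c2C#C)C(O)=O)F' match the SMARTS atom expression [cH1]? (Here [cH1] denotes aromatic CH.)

The query [cH1] means: aromatic carbon bearing exactly one hydrogen.
Check the 19 heavy atoms by environment: 6× c (aromatic, H0) → no; 4× c (aromatic, H1) → match; 2× C (H0) → no; 1× O (H0) → no; 1× O (H1) → no; 1× F (H0) → no; 2× C (H1) → no; 2× C (H3) → no.
That gives 4 matching atoms.

4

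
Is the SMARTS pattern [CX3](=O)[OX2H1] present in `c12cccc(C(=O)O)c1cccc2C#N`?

Yes

The pattern [CX3](=O)[OX2H1] describes an sp2 carbon double-bonded to O and single-bonded to an -OH oxygen — a carboxylic acid.
The molecule carries a carboxylic acid group (-C(=O)OH), whose atoms satisfy every constraint of the query, so the pattern matches.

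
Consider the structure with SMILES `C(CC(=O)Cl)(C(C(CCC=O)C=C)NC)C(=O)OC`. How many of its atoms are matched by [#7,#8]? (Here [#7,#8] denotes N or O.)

5

The query [#7,#8] means: nitrogen or oxygen (comma = OR).
Check the 19 heavy atoms by environment: 13× C → no; 4× O → match; 1× N → match; 1× Cl → no.
Summing the matching environments: 4 + 1 = 5 matching atoms.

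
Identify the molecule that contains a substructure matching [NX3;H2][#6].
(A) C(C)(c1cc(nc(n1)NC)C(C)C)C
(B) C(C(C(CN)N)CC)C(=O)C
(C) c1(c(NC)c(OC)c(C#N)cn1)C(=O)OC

[NX3;H2][#6] describes a trivalent nitrogen with two H attached to carbon (a primary amine).
(A) has an N-methylamino group (-NHCH3) but the nitrogen bears two carbons and only one H (H1), not H2.
(B) contains a primary amino group (-NH2), which satisfies every atom and bond constraint.
(C) has a nitrile (-C#N) but the nitrogen is NX1 (triple-bonded), not NX3 with two H.
So the answer is (B).

B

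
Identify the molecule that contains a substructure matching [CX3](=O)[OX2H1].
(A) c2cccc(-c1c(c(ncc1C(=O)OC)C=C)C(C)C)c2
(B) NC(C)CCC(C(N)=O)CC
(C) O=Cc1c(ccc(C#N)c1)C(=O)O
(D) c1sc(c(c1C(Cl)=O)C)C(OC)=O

[CX3](=O)[OX2H1] describes an sp2 carbon double-bonded to O and single-bonded to an -OH oxygen (a carboxylic acid).
(A) has a methyl-ester group (-C(=O)OCH3) but the singly-bonded O has no H (OX2H0, not OX2H1).
(B) has a primary amide (-C(=O)NH2) but the carbonyl is bonded to N, not to an -OH oxygen.
(C) contains a carboxylic acid group (-C(=O)OH), which satisfies every atom and bond constraint.
(D) has a methyl-ester group (-C(=O)OCH3) but the singly-bonded O has no H (OX2H0, not OX2H1).
So the answer is (C).

C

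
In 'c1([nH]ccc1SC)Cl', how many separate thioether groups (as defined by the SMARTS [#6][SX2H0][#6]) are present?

1

[#6][SX2H0][#6] is the SMARTS for a thioether: an aliphatic sulfur bridging two carbons with no H on the sulfur.
Exactly one fragment in the molecule meets all constraints, giving 1 match.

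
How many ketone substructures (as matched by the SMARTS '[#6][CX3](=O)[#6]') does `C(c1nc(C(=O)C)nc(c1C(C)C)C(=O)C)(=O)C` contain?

[#6][CX3](=O)[#6] is the SMARTS for a ketone: a carbonyl carbon (no H) flanked by two carbons.
The molecule carries 3 separate instances of an acetyl/ketone group (-C(=O)CH3) meeting every constraint; each maps to a distinct set of atoms, giving 3 matches.

3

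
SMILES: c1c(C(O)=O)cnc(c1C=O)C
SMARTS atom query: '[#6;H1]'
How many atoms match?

The query [#6;H1] means: any carbon bearing exactly one hydrogen.
Check the 12 heavy atoms by environment: 1× n (aromatic, H0) → no; 3× c (aromatic, H0) → no; 2× c (aromatic, H1) → match; 1× C (H0) → no; 2× O (H0) → no; 1× O (H1) → no; 1× C (H3) → no; 1× C (H1) → match.
Summing the matching environments: 2 + 1 = 3 matching atoms.

3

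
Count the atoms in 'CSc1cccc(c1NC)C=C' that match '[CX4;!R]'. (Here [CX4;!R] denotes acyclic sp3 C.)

2

The query [CX4;!R] means: aliphatic carbon with four total connections, not in a ring.
Check the 12 heavy atoms by environment: 6× c (aromatic, X3, in 6-ring) → no; 1× N (X3, acyclic) → no; 2× C (X4, acyclic) → match; 1× S (X2, acyclic) → no; 2× C (X3, acyclic) → no.
That gives 2 matching atoms.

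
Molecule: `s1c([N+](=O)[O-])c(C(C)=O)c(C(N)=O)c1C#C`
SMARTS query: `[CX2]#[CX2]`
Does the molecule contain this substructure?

Yes

The pattern [CX2]#[CX2] describes a carbon-carbon triple bond — an alkyne.
The molecule carries an ethynyl group (-C#CH), whose atoms satisfy every constraint of the query, so the pattern matches.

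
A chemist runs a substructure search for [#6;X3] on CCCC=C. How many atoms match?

2

The query [#6;X3] means: any carbon (aromatic or not) with three total connections.
Check the 5 heavy atoms by environment: 3× C (X4) → no; 2× C (X3) → match.
That gives 2 matching atoms.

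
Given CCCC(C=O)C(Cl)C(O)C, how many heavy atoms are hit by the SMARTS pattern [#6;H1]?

Check the 11 heavy atoms by environment: 2× C (H3) → no; 4× C (H1) → match; 2× C (H2) → no; 1× O (H1) → no; 1× O (H0) → no; 1× Cl (H0) → no.
That gives 4 matching atoms.

4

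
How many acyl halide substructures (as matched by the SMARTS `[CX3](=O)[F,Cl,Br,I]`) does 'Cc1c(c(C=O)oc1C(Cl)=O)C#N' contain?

1

[CX3](=O)[F,Cl,Br,I] is the SMARTS for an acyl halide: a carbonyl carbon bonded to a halogen.
Exactly one fragment in the molecule meets all constraints, giving 1 match.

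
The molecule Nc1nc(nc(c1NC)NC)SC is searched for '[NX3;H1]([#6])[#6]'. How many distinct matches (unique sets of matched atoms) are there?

2

[NX3;H1]([#6])[#6] is the SMARTS for a secondary amine: a trivalent nitrogen with one H, bonded to two carbons.
The molecule carries 2 separate instances of an N-methylamino group (-NHCH3) meeting every constraint; each maps to a distinct set of atoms, giving 2 matches.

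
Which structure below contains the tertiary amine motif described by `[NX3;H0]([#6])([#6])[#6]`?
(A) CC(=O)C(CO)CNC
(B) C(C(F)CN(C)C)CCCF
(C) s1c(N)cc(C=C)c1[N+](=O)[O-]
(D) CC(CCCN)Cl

B

[NX3;H0]([#6])([#6])[#6] describes a trivalent nitrogen with no H, bonded to three carbons (a tertiary amine).
(A) has an N-methylamino group (-NHCH3) but the nitrogen still has one H (H1), not H0.
(B) contains a dimethylamino group (-N(CH3)2), which satisfies every atom and bond constraint.
(C) has a primary amino group (-NH2) but the nitrogen has H2, not H0 with three carbons.
(D) has a primary amino group (-NH2) but the nitrogen has H2, not H0 with three carbons.
So the answer is (B).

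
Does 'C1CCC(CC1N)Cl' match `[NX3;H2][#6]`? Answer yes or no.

Yes

The pattern [NX3;H2][#6] describes a trivalent nitrogen with two H attached to carbon — a primary amine.
The molecule carries a primary amino group (-NH2), whose atoms satisfy every constraint of the query, so the pattern matches.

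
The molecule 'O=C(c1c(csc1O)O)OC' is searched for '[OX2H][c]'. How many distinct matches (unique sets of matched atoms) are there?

[OX2H][c] is the SMARTS for a phenol: a hydroxyl oxygen attached to an aromatic carbon.
The molecule carries 2 separate instances of a hydroxyl group (-OH) meeting every constraint; each maps to a distinct set of atoms, giving 2 matches.

2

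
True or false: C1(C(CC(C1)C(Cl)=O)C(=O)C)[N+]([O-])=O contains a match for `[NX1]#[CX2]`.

False

The pattern [NX1]#[CX2] describes a nitrogen triple-bonded to a two-connected carbon — a nitrile.
The closest candidate here is a nitro group (-[N+](=O)[O-]), but there is no C#N triple bond. No other fragment satisfies the full query, so there is no match.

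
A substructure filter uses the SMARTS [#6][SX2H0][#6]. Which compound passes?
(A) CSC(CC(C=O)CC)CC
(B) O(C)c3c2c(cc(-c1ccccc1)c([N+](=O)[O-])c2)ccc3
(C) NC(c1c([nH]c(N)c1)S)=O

[#6][SX2H0][#6] describes an aliphatic sulfur bridging two carbons with no H on the sulfur (a thioether).
(A) contains a methylthio ether (-SCH3), which satisfies every atom and bond constraint.
(B) has a methoxy ether (-OCH3) but the bridging atom is O, not S.
(C) has a thiol (-SH) but the sulfur has H1, not H0 bridging two carbons.
So the answer is (A).

A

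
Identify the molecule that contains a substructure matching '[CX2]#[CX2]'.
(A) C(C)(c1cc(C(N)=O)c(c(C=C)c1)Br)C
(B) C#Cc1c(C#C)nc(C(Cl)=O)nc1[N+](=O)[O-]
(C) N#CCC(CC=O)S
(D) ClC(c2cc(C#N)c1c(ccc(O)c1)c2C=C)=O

[CX2]#[CX2] describes a carbon-carbon triple bond (an alkyne).
(A) has a vinyl group (-CH=CH2) but the C=C is a double bond; both carbons are CX3, not CX2.
(B) contains an ethynyl group (-C#CH), which satisfies every atom and bond constraint.
(C) has a nitrile (-C#N) but the triple bond is C#N, not C#C.
(D) has a nitrile (-C#N) but the triple bond is C#N, not C#C.
So the answer is (B).

B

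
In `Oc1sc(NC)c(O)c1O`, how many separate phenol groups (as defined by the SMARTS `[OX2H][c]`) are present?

[OX2H][c] is the SMARTS for a phenol: a hydroxyl oxygen attached to an aromatic carbon.
The molecule carries 3 separate instances of a hydroxyl group (-OH) meeting every constraint; each maps to a distinct set of atoms, giving 3 matches.

3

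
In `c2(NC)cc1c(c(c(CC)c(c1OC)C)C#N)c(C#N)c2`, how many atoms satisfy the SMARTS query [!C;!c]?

The query [!C;!c] means: neither aliphatic nor aromatic carbon — same as [!#6].
Check the 21 heavy atoms by environment: 10× c (aromatic) → no; 7× C → no; 3× N → match; 1× O → match.
Summing the matching environments: 3 + 1 = 4 matching atoms.

4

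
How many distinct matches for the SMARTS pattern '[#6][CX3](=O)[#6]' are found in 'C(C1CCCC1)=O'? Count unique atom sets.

[#6][CX3](=O)[#6] is the SMARTS for a ketone: a carbonyl carbon (no H) flanked by two carbons.
The molecule has an aldehyde (-CHO), but the carbonyl carbon has H1, so it is not flanked by two carbons; nothing else fits, so there are 0 matches.

0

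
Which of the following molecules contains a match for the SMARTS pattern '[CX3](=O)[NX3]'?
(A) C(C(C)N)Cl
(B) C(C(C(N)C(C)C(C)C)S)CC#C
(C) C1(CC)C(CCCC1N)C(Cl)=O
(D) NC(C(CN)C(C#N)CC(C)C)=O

D

[CX3](=O)[NX3] describes a carbonyl carbon bonded to a trivalent nitrogen (an amide).
(A) has a primary amino group (-NH2) but the -NH2 is not attached to a carbonyl carbon.
(B) has a primary amino group (-NH2) but the -NH2 is not attached to a carbonyl carbon.
(C) has a primary amino group (-NH2) but the -NH2 is not attached to a carbonyl carbon.
(D) contains a primary amide (-C(=O)NH2), which satisfies every atom and bond constraint.
So the answer is (D).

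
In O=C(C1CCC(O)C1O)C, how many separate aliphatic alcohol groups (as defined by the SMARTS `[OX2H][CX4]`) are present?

[OX2H][CX4] is the SMARTS for an aliphatic alcohol: a hydroxyl oxygen bound to an sp3 (X4) carbon.
The molecule carries 2 separate instances of a hydroxyl group (-OH) meeting every constraint; each maps to a distinct set of atoms, giving 2 matches.

2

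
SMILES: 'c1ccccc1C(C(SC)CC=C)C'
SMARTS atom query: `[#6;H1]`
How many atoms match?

The query [#6;H1] means: any carbon bearing exactly one hydrogen.
Check the 14 heavy atoms by environment: 2× C (H3) → no; 3× C (H1) → match; 2× C (H2) → no; 1× S (H0) → no; 1× c (aromatic, H0) → no; 5× c (aromatic, H1) → match.
Summing the matching environments: 3 + 5 = 8 matching atoms.

8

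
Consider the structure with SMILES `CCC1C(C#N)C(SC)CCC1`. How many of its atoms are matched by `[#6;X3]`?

0

The query [#6;X3] means: any carbon (aromatic or not) with three total connections.
Check the 12 heavy atoms by environment: 9× C (X4) → no; 1× S (X2) → no; 1× C (X2) → no; 1× N (X1) → no.
No environment satisfies the query, so 0 matching atoms.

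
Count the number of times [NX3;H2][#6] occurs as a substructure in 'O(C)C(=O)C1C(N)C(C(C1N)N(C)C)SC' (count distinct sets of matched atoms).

2

[NX3;H2][#6] is the SMARTS for a primary amine: a trivalent nitrogen with two H attached to carbon.
The molecule carries 2 separate instances of a primary amino group (-NH2) meeting every constraint; each maps to a distinct set of atoms, giving 2 matches.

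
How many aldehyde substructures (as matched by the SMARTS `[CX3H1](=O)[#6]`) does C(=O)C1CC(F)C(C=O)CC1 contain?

[CX3H1](=O)[#6] is the SMARTS for an aldehyde: an sp2 carbon with one H, double-bonded to O and single-bonded to carbon.
The molecule carries 2 separate instances of an aldehyde (-CHO) meeting every constraint; each maps to a distinct set of atoms, giving 2 matches.

2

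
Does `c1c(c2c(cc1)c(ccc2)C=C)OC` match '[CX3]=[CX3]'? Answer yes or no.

Yes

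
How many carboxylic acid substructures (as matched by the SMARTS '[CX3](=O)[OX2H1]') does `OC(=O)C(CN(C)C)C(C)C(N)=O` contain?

1

[CX3](=O)[OX2H1] is the SMARTS for a carboxylic acid: an sp2 carbon double-bonded to O and single-bonded to an -OH oxygen.
Exactly one fragment in the molecule meets all constraints, giving 1 match.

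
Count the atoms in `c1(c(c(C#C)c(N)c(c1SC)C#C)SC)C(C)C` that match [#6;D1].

6

The query [#6;D1] means: carbon bonded to exactly one heavy atom.
Check the 18 heavy atoms by environment: 6× c (aromatic, D3) → no; 2× C (D2) → no; 6× C (D1) → match; 1× N (D1) → no; 2× S (D2) → no; 1× C (D3) → no.
That gives 6 matching atoms.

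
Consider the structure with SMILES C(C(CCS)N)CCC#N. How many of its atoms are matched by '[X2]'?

2

The query [X2] means: any atom with exactly two total connections (bonds + H).
Check the 10 heavy atoms by environment: 6× C (X4) → no; 1× N (X3) → no; 1× S (X2) → match; 1× C (X2) → match; 1× N (X1) → no.
Summing the matching environments: 1 + 1 = 2 matching atoms.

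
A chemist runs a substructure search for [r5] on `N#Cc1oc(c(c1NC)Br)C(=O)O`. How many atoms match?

5

The query [r5] means: r5 matches atoms in a five-membered ring.
Check the 13 heavy atoms by environment: 1× o (aromatic, in 5-ring) → match; 4× c (aromatic, in 5-ring) → match; 2× N (acyclic) → no; 3× C (acyclic) → no; 2× O (acyclic) → no; 1× Br (acyclic) → no.
Summing the matching environments: 1 + 4 = 5 matching atoms.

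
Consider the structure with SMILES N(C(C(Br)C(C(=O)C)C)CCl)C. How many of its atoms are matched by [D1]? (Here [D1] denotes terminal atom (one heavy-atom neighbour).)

6

The query [D1] means: atom with exactly one heavy-atom neighbour (degree 1).
Check the 12 heavy atoms by environment: 1× C (D2) → no; 4× C (D3) → no; 3× C (D1) → match; 1× Cl (D1) → match; 1× N (D2) → no; 1× Br (D1) → match; 1× O (D1) → match.
Summing the matching environments: 3 + 1 + 1 + 1 = 6 matching atoms.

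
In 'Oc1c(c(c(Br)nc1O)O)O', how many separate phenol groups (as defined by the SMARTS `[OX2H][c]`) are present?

[OX2H][c] is the SMARTS for a phenol: a hydroxyl oxygen attached to an aromatic carbon.
The molecule carries 4 separate instances of a hydroxyl group (-OH) meeting every constraint; each maps to a distinct set of atoms, giving 4 matches.

4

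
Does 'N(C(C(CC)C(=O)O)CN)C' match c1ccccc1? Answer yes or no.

The pattern c1ccccc1 describes six aromatic carbons in a ring — a benzene ring.
The closest candidate here is a methyl group (-CH3), but no six-membered all-carbon aromatic ring is present. No other fragment satisfies the full query, so there is no match.

No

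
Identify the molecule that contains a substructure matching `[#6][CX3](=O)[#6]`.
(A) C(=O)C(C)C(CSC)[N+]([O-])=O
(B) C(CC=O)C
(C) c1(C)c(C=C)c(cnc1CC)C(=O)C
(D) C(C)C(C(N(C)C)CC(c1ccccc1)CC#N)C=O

C

[#6][CX3](=O)[#6] describes a carbonyl carbon (no H) flanked by two carbons (a ketone).
(A) has an aldehyde (-CHO) but the carbonyl carbon has H1, so it is not flanked by two carbons.
(B) has an aldehyde (-CHO) but the carbonyl carbon has H1, so it is not flanked by two carbons.
(C) contains an acetyl/ketone group (-C(=O)CH3), which satisfies every atom and bond constraint.
(D) has an aldehyde (-CHO) but the carbonyl carbon has H1, so it is not flanked by two carbons.
So the answer is (C).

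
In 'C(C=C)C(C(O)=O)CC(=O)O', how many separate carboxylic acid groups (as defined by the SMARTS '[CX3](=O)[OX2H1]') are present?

[CX3](=O)[OX2H1] is the SMARTS for a carboxylic acid: an sp2 carbon double-bonded to O and single-bonded to an -OH oxygen.
The molecule carries 2 separate instances of a carboxylic acid group (-C(=O)OH) meeting every constraint; each maps to a distinct set of atoms, giving 2 matches.

2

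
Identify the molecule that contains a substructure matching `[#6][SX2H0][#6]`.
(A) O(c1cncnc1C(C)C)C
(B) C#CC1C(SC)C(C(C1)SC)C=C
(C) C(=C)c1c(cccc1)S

B

[#6][SX2H0][#6] describes an aliphatic sulfur bridging two carbons with no H on the sulfur (a thioether).
(A) has a methoxy ether (-OCH3) but the bridging atom is O, not S.
(B) contains a methylthio ether (-SCH3), which satisfies every atom and bond constraint.
(C) has a thiol (-SH) but the sulfur has H1, not H0 bridging two carbons.
So the answer is (B).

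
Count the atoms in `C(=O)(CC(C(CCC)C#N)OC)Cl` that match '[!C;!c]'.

Check the 13 heavy atoms by environment: 9× C → no; 1× N → match; 2× O → match; 1× Cl → match.
Summing the matching environments: 1 + 2 + 1 = 4 matching atoms.

4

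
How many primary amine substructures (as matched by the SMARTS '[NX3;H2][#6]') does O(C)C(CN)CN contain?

2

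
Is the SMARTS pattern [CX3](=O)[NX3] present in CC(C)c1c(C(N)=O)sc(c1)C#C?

The pattern [CX3](=O)[NX3] describes a carbonyl carbon bonded to a trivalent nitrogen — an amide.
The molecule carries a primary amide (-C(=O)NH2), whose atoms satisfy every constraint of the query, so the pattern matches.

Yes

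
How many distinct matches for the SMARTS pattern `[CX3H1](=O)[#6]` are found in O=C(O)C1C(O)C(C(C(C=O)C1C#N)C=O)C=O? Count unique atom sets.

[CX3H1](=O)[#6] is the SMARTS for an aldehyde: an sp2 carbon with one H, double-bonded to O and single-bonded to carbon.
The molecule carries 3 separate instances of an aldehyde (-CHO) meeting every constraint; each maps to a distinct set of atoms, giving 3 matches.

3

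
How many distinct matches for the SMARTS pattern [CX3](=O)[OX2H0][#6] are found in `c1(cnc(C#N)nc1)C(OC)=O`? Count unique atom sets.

[CX3](=O)[OX2H0][#6] is the SMARTS for an ester: a carbonyl carbon bonded to an oxygen that is itself bonded to carbon (no H on that O).
Exactly one fragment in the molecule meets all constraints, giving 1 match.

1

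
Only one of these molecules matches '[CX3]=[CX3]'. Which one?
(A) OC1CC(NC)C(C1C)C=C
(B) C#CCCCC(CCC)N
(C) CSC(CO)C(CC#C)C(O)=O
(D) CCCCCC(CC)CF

A

[CX3]=[CX3] describes a non-aromatic C=C double bond between two sp2 carbons (an alkene).
(A) contains a vinyl group (-CH=CH2), which satisfies every atom and bond constraint.
(B) has an ethynyl group (-C#CH) but the C-C bond is a triple bond, not a double bond.
(C) has an ethynyl group (-C#CH) but the C-C bond is a triple bond, not a double bond.
(D) has an ethyl group (-CH2CH3) but its C-C bond is a single bond between CX4 carbons, not CX3=CX3.
So the answer is (A).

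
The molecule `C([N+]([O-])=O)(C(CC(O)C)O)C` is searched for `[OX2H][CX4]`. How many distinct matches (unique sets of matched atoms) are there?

[OX2H][CX4] is the SMARTS for an aliphatic alcohol: a hydroxyl oxygen bound to an sp3 (X4) carbon.
The molecule carries 2 separate instances of a hydroxyl group (-OH) meeting every constraint; each maps to a distinct set of atoms, giving 2 matches.

2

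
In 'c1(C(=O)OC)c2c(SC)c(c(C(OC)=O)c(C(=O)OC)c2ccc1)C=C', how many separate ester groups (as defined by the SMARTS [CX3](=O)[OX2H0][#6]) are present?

[CX3](=O)[OX2H0][#6] is the SMARTS for an ester: a carbonyl carbon bonded to an oxygen that is itself bonded to carbon (no H on that O).
The molecule carries 3 separate instances of a methyl-ester group (-C(=O)OCH3) meeting every constraint; each maps to a distinct set of atoms, giving 3 matches.

3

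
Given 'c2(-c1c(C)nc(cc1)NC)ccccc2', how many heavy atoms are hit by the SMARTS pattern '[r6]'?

12

The query [r6] means: r6 matches atoms in a six-membered ring.
Check the 15 heavy atoms by environment: 1× n (aromatic, in 6-ring) → match; 11× c (aromatic, in 6-ring) → match; 2× C (acyclic) → no; 1× N (acyclic) → no.
Summing the matching environments: 1 + 11 = 12 matching atoms.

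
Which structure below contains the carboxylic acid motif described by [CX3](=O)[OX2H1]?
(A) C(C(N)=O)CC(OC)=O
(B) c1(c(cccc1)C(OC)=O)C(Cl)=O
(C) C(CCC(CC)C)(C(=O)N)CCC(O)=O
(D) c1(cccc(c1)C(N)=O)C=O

C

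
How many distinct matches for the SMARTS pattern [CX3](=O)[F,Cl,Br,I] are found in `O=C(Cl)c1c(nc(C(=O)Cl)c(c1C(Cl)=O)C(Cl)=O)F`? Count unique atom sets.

[CX3](=O)[F,Cl,Br,I] is the SMARTS for an acyl halide: a carbonyl carbon bonded to a halogen.
The molecule carries 4 separate instances of an acyl chloride (-C(=O)Cl) meeting every constraint; each maps to a distinct set of atoms, giving 4 matches.

4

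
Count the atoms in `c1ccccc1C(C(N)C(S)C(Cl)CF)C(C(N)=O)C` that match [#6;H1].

10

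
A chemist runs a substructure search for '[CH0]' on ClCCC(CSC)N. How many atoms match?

The query [CH0] means: aliphatic carbon with no attached hydrogen.
Check the 8 heavy atoms by environment: 3× C (H2) → no; 1× C (H1) → no; 1× Cl (H0) → no; 1× N (H2) → no; 1× S (H0) → no; 1× C (H3) → no.
No environment satisfies the query, so 0 matching atoms.

0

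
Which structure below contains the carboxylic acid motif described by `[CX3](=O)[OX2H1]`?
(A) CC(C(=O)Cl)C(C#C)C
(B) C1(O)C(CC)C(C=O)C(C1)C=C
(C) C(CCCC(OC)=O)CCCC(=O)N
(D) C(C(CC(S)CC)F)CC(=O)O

D

[CX3](=O)[OX2H1] describes an sp2 carbon double-bonded to O and single-bonded to an -OH oxygen (a carboxylic acid).
(A) has an acyl chloride (-C(=O)Cl) but the carbonyl is bonded to Cl, not to an -OH oxygen.
(B) has an aldehyde (-CHO) but there is no singly-bonded oxygen on the carbonyl carbon.
(C) has a primary amide (-C(=O)NH2) but the carbonyl is bonded to N, not to an -OH oxygen.
(D) contains a carboxylic acid group (-C(=O)OH), which satisfies every atom and bond constraint.
So the answer is (D).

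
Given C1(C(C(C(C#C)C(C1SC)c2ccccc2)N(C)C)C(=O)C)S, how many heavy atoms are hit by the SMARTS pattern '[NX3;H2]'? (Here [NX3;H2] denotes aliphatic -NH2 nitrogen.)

The query [NX3;H2] means: aliphatic N with 3 total connections, two of them H — an -NH2 nitrogen (amine or amide).
Check the 23 heavy atoms by environment: 6× C (H1, X4) → no; 1× S (H1, X2) → no; 1× C (H0, X3) → no; 1× O (H0, X1) → no; 4× C (H3, X4) → no; 1× N (H0, X3) → no; 1× C (H0, X2) → no; 1× C (H1, X2) → no; 1× S (H0, X2) → no; 1× c (aromatic, H0, X3) → no; 5× c (aromatic, H1, X3) → no.
No environment satisfies the query, so 0 matching atoms.

0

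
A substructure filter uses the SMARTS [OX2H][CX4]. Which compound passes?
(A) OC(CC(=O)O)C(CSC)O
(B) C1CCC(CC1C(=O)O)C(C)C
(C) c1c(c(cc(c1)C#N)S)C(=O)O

A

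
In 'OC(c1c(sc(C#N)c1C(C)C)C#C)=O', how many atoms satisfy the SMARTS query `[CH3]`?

2

The query [CH3] means: aliphatic carbon with exactly three hydrogens.
Check the 15 heavy atoms by environment: 1× s (aromatic, H0) → no; 4× c (aromatic, H0) → no; 3× C (H0) → no; 1× N (H0) → no; 2× C (H1) → no; 2× C (H3) → match; 1× O (H0) → no; 1× O (H1) → no.
That gives 2 matching atoms.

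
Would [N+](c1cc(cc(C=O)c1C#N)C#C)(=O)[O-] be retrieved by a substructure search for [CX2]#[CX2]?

The pattern [CX2]#[CX2] describes a carbon-carbon triple bond — an alkyne.
The molecule carries an ethynyl group (-C#CH), whose atoms satisfy every constraint of the query, so the pattern matches.

Yes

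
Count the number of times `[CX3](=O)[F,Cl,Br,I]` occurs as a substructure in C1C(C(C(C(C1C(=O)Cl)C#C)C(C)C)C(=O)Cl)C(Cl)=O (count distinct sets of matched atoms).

3

[CX3](=O)[F,Cl,Br,I] is the SMARTS for an acyl halide: a carbonyl carbon bonded to a halogen.
The molecule carries 3 separate instances of an acyl chloride (-C(=O)Cl) meeting every constraint; each maps to a distinct set of atoms, giving 3 matches.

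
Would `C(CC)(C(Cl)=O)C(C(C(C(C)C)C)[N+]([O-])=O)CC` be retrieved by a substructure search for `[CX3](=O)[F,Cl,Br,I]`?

Yes

The pattern [CX3](=O)[F,Cl,Br,I] describes a carbonyl carbon bonded to a halogen — an acyl halide.
The molecule carries an acyl chloride (-C(=O)Cl), whose atoms satisfy every constraint of the query, so the pattern matches.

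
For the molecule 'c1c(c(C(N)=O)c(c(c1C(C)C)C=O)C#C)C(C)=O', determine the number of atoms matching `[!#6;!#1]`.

4

The query [!#6;!#1] means: not carbon and not hydrogen — any heteroatom.
Check the 19 heavy atoms by environment: 6× c (aromatic) → no; 9× C → no; 3× O → match; 1× N → match.
Summing the matching environments: 3 + 1 = 4 matching atoms.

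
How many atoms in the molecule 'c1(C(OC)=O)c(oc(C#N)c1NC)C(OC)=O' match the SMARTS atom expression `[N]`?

2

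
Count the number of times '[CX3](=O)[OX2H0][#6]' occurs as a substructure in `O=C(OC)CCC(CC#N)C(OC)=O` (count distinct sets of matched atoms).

2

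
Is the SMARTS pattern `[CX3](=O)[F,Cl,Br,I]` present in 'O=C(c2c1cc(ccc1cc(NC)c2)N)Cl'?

The pattern [CX3](=O)[F,Cl,Br,I] describes a carbonyl carbon bonded to a halogen — an acyl halide.
The molecule carries an acyl chloride (-C(=O)Cl), whose atoms satisfy every constraint of the query, so the pattern matches.

Yes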